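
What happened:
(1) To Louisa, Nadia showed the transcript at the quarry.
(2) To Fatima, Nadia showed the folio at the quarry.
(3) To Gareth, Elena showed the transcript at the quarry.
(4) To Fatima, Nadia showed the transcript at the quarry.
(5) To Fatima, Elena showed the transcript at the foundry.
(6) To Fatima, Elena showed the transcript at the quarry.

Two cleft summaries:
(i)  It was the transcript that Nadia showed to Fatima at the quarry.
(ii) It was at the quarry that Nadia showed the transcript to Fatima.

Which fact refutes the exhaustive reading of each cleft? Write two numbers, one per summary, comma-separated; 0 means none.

(i): focus "the transcript". Looking for agent = Nadia, recipient = Fatima, setting = at the quarry with some other thing — fact (2) has the folio there. Refuted.
(ii): focus "at the quarry". No fact shares agent = Nadia, thing = the transcript, recipient = Fatima with a different setting. 0.

2, 0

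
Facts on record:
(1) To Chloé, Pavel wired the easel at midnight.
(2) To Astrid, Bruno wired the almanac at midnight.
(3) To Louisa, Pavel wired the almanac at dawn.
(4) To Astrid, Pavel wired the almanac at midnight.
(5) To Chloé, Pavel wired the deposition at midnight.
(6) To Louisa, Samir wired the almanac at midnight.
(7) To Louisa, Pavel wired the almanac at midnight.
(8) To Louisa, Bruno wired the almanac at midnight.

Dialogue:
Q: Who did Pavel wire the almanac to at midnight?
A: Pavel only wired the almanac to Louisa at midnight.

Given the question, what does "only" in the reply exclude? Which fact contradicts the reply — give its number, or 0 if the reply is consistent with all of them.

Answering "Who did ... to ...?" puts focus on the recipient — here, "Louisa".
"Only" then excludes alternative recipients while the background — Pavel as agent and the almanac as thing and at midnight as setting — is held fixed.
Fact (4) keeps Pavel as agent and the almanac as thing and at midnight as setting but has recipient = Astrid; that refutes the reply.
(Fact (3) would refute a reading with focus on the setting — but that is not what the question asks.)

4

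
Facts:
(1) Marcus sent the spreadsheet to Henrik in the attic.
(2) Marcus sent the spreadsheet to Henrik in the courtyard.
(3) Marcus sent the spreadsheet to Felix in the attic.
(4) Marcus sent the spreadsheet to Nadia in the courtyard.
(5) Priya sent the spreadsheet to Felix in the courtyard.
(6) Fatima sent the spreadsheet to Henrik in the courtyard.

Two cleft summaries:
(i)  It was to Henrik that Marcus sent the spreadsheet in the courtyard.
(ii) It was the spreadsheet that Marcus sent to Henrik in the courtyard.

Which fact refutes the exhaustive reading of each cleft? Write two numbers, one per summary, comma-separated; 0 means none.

Summary (i) focuses "Henrik" (the recipient); background Marcus as agent and the spreadsheet as thing and in the courtyard as setting. Fact (4) matches that background with recipient = Nadia — refutes (i).
Summary (ii) focuses "the spreadsheet" (the thing); background Marcus as agent and Henrik as recipient and in the courtyard as setting. No fact matches that background with a different thing, so 0.

4, 0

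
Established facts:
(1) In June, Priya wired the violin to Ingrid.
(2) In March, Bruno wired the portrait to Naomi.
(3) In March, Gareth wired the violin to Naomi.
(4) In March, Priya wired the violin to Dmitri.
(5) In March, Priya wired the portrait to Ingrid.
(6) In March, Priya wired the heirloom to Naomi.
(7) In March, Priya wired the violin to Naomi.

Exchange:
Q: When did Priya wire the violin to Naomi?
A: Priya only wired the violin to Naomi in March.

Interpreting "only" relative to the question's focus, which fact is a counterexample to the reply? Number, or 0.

The question "When did ...?" targets the setting, so in the reply the focus falls on "in March".
"Only" then excludes alternative settings while the background — Priya as agent and the violin as thing and Naomi as recipient — is held fixed.
No fact keeps Priya as agent and the violin as thing and Naomi as recipient while changing the setting; every other fact differs on something backgrounded. The reply stands.
(Fact (6) would refute a reading with focus on the thing — but that is not what the question asks.)

0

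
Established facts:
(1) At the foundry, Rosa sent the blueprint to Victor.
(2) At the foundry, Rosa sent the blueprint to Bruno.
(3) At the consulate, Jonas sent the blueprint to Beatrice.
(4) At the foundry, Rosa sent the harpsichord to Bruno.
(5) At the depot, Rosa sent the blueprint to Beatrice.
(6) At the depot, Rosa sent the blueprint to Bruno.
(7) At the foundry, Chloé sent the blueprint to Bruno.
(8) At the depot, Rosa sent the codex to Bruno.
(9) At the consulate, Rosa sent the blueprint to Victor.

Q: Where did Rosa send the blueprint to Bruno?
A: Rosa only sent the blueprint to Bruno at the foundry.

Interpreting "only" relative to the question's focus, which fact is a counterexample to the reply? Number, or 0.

Answering "Where did ...?" puts focus on the setting — here, "at the foundry".
So "only" ranges over settings; the rest (same agent, thing, recipient (Rosa / the blueprint / Bruno)) is presupposed.
Fact (6) keeps same agent, thing, recipient (Rosa / the blueprint / Bruno) but has setting = at the depot; that refutes the reply.
(Fact (4) would refute a reading with focus on the thing — but that is not what the question asks.)

6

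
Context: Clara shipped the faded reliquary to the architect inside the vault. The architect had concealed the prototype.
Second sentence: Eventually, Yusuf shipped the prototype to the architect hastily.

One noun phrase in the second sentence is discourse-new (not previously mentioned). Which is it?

"the prototype" and "the architect" in the second sentence are given — already mentioned in the context.
"Yusuf" has no antecedent in the context; it is discourse-new.

Yusuf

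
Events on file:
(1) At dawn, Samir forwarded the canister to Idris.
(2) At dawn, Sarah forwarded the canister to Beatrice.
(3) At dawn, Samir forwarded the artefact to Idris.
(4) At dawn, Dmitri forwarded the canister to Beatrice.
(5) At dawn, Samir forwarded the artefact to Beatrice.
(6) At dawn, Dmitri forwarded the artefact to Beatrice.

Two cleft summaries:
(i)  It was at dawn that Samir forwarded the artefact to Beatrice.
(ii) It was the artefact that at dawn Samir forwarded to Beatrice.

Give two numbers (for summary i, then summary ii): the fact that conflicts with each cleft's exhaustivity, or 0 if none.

0, 0

(i): focus "at dawn". No fact shares same agent, thing, recipient (Samir / the artefact / Beatrice) with a different setting. 0.
(ii): focus "the artefact". No fact shares same agent, recipient, setting (Samir / Beatrice / at dawn) with a different thing. 0.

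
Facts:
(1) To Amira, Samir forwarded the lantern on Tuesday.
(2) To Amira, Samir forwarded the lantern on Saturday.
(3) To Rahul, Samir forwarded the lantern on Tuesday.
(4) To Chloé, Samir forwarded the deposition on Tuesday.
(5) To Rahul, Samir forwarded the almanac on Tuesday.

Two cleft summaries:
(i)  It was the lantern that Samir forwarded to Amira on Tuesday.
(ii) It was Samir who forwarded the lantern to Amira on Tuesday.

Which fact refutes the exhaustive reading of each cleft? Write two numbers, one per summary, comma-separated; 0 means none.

(i): focus "the lantern". No fact shares same agent, recipient, setting (Samir / Amira / on Tuesday) with a different thing. 0.
(ii): focus "Samir". No fact shares same thing, recipient, setting (the lantern / Amira / on Tuesday) with a different agent. 0.

0, 0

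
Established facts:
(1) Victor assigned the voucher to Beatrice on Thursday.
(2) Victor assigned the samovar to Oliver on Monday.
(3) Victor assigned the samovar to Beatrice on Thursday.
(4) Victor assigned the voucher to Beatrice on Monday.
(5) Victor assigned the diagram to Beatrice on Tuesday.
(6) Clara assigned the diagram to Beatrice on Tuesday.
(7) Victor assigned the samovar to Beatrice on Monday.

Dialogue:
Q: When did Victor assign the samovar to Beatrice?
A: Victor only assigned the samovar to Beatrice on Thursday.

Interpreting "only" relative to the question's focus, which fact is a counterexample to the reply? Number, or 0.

7

Answering "When did ...?" puts focus on the setting — here, "on Thursday".
So "only" ranges over settings; the rest (same agent, thing, recipient (Victor / the samovar / Beatrice)) is presupposed.
Fact (7) keeps same agent, thing, recipient (Victor / the samovar / Beatrice) but has setting = on Monday; that refutes the reply.
(Fact (1) would refute a reading with focus on the thing — but that is not what the question asks.)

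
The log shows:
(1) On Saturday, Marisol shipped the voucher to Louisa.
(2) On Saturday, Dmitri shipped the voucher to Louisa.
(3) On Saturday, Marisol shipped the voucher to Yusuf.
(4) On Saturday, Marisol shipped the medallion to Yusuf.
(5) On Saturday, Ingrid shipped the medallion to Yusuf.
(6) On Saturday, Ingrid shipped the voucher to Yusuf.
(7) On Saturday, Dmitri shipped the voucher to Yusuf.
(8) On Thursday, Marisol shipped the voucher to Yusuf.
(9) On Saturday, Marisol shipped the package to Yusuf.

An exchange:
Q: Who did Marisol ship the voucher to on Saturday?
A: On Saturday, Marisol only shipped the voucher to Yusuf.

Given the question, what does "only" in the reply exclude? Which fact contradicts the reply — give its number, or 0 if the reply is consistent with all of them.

Answering "Who did ... to ...?" puts focus on the recipient — here, "Yusuf".
So "only" ranges over recipients; the rest (same agent, thing, setting (Marisol / the voucher / on Saturday)) is presupposed.
Fact (1) keeps same agent, thing, setting (Marisol / the voucher / on Saturday) but has recipient = Louisa; that refutes the reply.
(Fact (4) would refute a reading with focus on the thing — but that is not what the question asks.)

1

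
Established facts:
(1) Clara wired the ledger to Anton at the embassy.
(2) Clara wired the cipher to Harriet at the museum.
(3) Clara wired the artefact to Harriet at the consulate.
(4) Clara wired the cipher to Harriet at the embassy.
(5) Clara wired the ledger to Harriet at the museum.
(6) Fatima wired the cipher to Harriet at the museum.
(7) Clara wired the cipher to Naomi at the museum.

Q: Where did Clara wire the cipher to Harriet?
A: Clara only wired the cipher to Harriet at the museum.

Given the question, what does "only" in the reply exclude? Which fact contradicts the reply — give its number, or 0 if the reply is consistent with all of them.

The question "Where did ...?" targets the setting, so in the reply the focus falls on "at the museum".
So "only" ranges over settings; the rest (Clara as agent and the cipher as thing and Harriet as recipient) is presupposed.
Fact (4) keeps Clara as agent and the cipher as thing and Harriet as recipient but has setting = at the embassy; that refutes the reply.
(Fact (7) would refute a reading with focus on the recipient — but that is not what the question asks.)

4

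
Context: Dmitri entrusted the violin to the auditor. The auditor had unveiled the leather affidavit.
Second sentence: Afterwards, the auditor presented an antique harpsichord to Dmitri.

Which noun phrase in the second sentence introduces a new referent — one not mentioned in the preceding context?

"the auditor" and "Dmitri" in the second sentence are given — already mentioned in the context.
"an antique harpsichord" has no antecedent in the context; it is discourse-new (the indefinite article also signals a new referent).

an antique harpsichord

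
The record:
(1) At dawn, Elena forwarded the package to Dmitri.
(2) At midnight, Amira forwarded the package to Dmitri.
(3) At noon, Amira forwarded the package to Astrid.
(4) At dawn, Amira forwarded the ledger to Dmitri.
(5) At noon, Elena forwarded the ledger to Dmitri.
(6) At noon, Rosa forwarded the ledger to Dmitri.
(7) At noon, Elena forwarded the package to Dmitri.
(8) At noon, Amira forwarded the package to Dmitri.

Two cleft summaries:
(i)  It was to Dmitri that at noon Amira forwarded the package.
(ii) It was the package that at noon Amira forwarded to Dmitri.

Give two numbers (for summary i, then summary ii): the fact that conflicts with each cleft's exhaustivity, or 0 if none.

3, 0

(i): focus "Dmitri". Looking for same agent, thing, setting (Amira / the package / at noon) with some other recipient — fact (3) has Astrid there. Refuted.
(ii): focus "the package". No fact shares same agent, recipient, setting (Amira / Dmitri / at noon) with a different thing. 0.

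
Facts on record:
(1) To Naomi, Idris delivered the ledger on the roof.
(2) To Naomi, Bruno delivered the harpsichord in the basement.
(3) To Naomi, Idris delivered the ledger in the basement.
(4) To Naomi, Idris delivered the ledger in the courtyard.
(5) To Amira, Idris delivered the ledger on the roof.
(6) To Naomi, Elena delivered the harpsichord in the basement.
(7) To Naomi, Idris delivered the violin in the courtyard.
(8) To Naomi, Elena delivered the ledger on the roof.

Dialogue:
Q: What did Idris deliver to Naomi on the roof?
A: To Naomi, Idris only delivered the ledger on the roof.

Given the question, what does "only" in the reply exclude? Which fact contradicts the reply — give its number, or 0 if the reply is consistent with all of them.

0

The question "What did ...?" targets the thing, so in the reply the focus falls on "the ledger".
"Only" then excludes alternative things while the background — agent = Idris, recipient = Naomi, setting = on the roof — is held fixed.
No listed fact shares that background with another thing. Nothing contradicts the reply.
(Fact (3) would refute a reading with focus on the setting — but that is not what the question asks.)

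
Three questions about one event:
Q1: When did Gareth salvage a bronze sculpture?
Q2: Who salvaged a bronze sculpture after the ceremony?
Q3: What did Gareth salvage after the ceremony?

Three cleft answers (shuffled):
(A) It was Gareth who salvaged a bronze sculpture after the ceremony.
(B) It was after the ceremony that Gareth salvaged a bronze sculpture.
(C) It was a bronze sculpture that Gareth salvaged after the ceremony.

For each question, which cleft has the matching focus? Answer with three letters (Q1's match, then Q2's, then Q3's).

Q1 asks about the time; cleft (B) focuses "after the ceremony", which is the time — so Q1 → B.
Q2 asks about the subject (agent); cleft (A) focuses "Gareth", which is the subject (agent) — so Q2 → A.
Q3 asks about the direct object; cleft (C) focuses "a bronze sculpture", which is the direct object — so Q3 → C.
Mapping: Q1→B, Q2→A, Q3→C.

BAC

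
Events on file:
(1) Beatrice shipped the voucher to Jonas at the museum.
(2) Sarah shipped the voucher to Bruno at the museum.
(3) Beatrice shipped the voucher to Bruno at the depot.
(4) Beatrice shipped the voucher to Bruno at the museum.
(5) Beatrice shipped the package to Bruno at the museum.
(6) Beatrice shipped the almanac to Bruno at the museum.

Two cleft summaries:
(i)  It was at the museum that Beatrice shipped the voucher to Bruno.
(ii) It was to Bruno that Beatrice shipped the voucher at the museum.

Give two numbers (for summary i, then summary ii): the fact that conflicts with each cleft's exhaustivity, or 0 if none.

Summary (i) focuses "at the museum" (the setting); background same agent, thing, recipient (Beatrice / the voucher / Bruno). Fact (3) matches that background with setting = at the depot — refutes (i).
Summary (ii) focuses "Bruno" (the recipient); background same agent, thing, setting (Beatrice / the voucher / at the museum). Fact (1) matches that background with recipient = Jonas — refutes (ii).

3, 1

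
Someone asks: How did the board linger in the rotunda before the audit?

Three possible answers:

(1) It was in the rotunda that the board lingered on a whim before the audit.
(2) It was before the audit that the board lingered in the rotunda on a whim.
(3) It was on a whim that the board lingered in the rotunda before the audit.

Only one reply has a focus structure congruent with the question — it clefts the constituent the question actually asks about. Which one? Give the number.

3

The question word "how" targets the manner.
Option (1) clefts "in the rotunda" — the location, not what was asked.
Option (2) clefts "before the audit" — the time, not what was asked.
Option (3) clefts "on a whim" — that matches what the question asks about.
So the congruent reply is (3).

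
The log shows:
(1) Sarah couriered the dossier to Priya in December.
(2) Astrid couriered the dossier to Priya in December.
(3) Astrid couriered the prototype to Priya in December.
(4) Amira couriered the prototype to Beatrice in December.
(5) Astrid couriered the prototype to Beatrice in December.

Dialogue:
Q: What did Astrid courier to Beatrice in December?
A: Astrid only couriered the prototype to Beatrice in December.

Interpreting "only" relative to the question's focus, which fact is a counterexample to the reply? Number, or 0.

0

The question "What did ...?" targets the thing, so in the reply the focus falls on "the prototype".
"Only" then excludes alternative things while the background — Astrid as agent and Beatrice as recipient and in December as setting — is held fixed.
No listed fact shares that background with another thing. Nothing contradicts the reply.
(Fact (3) would refute a reading with focus on the recipient — but that is not what the question asks.)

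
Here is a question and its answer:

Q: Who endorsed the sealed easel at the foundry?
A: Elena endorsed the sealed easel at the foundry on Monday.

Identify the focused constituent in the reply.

Elena

The wh-word "who" asks about the subject (agent).
In the answer, "the sealed easel" and "at the foundry" are given — repeated from the question.
"on Monday" is also new, but it specifies the time, which is not what the question asks about — so it is not the focus.
The constituent filling the subject (agent) gap is "Elena"; that is the focus.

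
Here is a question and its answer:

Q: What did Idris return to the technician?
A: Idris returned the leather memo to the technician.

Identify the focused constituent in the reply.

the leather memo

The wh-word "what" asks about the direct object.
In the answer, "Idris" and "to the technician" are given — repeated from the question.
The constituent filling the direct object gap is "the leather memo"; that is the focus and would carry nuclear stress.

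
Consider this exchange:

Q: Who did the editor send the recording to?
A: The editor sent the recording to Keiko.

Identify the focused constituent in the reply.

The wh-word "who" asks about the recipient.
In the answer, "the editor" and "the recording" are given — repeated from the question.
The constituent filling the recipient gap is "to Keiko"; that is the focus and would carry nuclear stress.

to Keiko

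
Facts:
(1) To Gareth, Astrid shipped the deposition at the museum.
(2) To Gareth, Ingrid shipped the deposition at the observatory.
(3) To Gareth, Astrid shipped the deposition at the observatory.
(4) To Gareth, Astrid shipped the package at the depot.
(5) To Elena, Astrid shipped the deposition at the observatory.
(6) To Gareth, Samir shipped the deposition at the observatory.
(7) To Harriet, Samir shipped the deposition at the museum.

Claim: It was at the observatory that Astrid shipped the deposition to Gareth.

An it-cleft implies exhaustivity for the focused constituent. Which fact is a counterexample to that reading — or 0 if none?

The cleft puts "at the observatory" in focus and presupposes the open proposition with same agent, thing, recipient (Astrid / the deposition / Gareth).
The exhaustive reading says no other setting fits that background.
Fact (1) shares the background but with setting = at the museum; exhaustivity is violated.

1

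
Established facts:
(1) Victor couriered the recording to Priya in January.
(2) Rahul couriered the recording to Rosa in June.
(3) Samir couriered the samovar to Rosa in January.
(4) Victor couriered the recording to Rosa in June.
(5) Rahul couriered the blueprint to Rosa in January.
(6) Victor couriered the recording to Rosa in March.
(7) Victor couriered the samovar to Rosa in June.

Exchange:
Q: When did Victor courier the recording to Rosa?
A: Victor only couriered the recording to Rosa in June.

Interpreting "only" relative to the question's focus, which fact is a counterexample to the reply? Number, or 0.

6

The question "When did ...?" targets the setting, so in the reply the focus falls on "in June".
So "only" ranges over settings; the rest (agent = Victor, thing = the recording, recipient = Rosa) is presupposed.
Fact (6) keeps agent = Victor, thing = the recording, recipient = Rosa but has setting = in March; that refutes the reply.
(Fact (7) would refute a reading with focus on the thing — but that is not what the question asks.)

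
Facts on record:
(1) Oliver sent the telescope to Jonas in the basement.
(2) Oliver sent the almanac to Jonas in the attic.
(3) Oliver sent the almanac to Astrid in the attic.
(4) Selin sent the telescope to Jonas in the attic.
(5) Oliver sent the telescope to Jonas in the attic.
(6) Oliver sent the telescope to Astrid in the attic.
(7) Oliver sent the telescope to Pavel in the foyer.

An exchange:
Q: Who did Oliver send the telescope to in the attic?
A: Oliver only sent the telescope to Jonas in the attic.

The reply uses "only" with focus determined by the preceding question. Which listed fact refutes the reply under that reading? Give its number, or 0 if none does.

Answering "Who did ... to ...?" puts focus on the recipient — here, "Jonas".
"Only" then excludes alternative recipients while the background — Oliver as agent and the telescope as thing and in the attic as setting — is held fixed.
Fact (6) shares the background with a different recipient (Astrid) — counterexample.
(Fact (2) would refute a reading with focus on the thing — but that is not what the question asks.)

6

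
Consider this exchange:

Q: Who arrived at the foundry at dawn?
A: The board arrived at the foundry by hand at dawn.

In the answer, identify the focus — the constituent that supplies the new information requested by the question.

the board

The wh-word "who" asks about the subject (agent).
In the answer, "at the foundry" and "at dawn" are given — repeated from the question.
"by hand" is also new, but it specifies the manner, which is not what the question asks about — so it is not the focus.
The constituent filling the subject (agent) gap is "the board"; that is the focus.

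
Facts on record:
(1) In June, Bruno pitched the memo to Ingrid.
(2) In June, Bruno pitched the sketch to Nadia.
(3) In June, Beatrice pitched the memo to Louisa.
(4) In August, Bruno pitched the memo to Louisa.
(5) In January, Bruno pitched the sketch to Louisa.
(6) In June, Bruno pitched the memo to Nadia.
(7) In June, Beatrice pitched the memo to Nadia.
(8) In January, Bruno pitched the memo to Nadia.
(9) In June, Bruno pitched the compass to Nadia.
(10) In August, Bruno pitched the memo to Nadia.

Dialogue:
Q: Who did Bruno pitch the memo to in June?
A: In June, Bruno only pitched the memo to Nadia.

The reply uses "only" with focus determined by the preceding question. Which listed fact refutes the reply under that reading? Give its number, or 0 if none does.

1

The question "Who did ... to ...?" targets the recipient, so in the reply the focus falls on "Nadia".
So "only" ranges over recipients; the rest (same agent, thing, setting (Bruno / the memo / in June)) is presupposed.
Fact (1) keeps same agent, thing, setting (Bruno / the memo / in June) but has recipient = Ingrid; that refutes the reply.
(Fact (2) would refute a reading with focus on the thing — but that is not what the question asks.)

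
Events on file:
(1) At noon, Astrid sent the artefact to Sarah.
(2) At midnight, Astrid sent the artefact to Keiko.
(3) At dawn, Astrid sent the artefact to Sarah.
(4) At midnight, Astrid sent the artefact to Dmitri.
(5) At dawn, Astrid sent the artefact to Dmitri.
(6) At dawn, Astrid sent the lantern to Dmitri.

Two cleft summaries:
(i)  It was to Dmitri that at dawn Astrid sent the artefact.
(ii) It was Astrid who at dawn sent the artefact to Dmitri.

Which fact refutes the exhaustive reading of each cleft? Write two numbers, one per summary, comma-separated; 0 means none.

3, 0

Summary (i) focuses "Dmitri" (the recipient); background agent = Astrid, thing = the artefact, setting = at dawn. Fact (3) matches that background with recipient = Sarah — refutes (i).
Summary (ii) focuses "Astrid" (the agent); background thing = the artefact, recipient = Dmitri, setting = at dawn. No fact matches that background with a different agent, so 0.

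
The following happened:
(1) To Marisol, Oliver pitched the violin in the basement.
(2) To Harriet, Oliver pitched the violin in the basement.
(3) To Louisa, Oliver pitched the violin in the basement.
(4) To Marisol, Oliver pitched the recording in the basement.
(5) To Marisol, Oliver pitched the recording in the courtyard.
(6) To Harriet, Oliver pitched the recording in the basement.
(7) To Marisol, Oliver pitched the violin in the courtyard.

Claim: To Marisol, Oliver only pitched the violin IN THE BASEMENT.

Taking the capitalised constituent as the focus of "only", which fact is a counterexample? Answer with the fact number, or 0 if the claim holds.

7

Focus (in capitals) is "in the basement" — the setting. "Only" excludes alternative settings while holding fixed same agent, thing, recipient (Oliver / the violin / Marisol).
Fact (7) shares the background but differs in setting (in the courtyard) — a counterexample.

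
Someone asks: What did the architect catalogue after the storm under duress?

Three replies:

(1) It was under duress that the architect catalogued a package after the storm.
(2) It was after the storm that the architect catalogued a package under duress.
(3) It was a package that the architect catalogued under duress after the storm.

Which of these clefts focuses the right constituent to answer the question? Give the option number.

The question word "what" targets the direct object.
Option (1) clefts "under duress" — the manner, not what was asked.
Option (2) clefts "after the storm" — the time, not what was asked.
Option (3) clefts "a package" — that matches what the question asks about.
So the congruent reply is (3).

3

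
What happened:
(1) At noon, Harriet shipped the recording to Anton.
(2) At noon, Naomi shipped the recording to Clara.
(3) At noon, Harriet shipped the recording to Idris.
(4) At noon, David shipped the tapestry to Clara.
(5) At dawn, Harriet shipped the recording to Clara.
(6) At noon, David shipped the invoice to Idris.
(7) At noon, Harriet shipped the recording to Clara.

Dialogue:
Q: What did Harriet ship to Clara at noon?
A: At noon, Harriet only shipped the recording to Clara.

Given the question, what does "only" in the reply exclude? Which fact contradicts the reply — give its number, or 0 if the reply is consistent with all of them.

0

The question "What did ...?" targets the thing, so in the reply the focus falls on "the recording".
"Only" then excludes alternative things while the background — Harriet as agent and Clara as recipient and at noon as setting — is held fixed.
No fact keeps Harriet as agent and Clara as recipient and at noon as setting while changing the thing; every other fact differs on something backgrounded. The reply stands.
(Fact (5) would refute a reading with focus on the setting — but that is not what the question asks.)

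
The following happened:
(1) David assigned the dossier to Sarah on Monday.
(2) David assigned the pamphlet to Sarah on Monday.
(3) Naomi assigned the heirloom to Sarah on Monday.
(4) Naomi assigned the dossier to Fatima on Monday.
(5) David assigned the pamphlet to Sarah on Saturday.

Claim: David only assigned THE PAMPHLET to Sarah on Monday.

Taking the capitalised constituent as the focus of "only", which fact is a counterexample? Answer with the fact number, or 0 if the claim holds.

The capitals mark "the pamphlet" as focus. So "only" rules out other things, with the rest (agent = David, recipient = Sarah, setting = on Monday) as background.
Fact (1) shares the background but differs in thing (the dossier) — a counterexample.

1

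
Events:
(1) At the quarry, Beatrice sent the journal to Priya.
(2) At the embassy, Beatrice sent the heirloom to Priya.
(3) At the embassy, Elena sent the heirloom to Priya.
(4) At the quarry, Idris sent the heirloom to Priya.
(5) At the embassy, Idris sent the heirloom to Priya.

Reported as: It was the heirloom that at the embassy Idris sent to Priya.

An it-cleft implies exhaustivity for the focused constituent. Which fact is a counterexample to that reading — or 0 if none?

The cleft puts "the heirloom" in focus and presupposes the open proposition with Idris as agent and Priya as recipient and at the embassy as setting.
The exhaustive reading says no other thing fits that background.
No listed fact matches the background with a different thing. Exhaustivity holds.

0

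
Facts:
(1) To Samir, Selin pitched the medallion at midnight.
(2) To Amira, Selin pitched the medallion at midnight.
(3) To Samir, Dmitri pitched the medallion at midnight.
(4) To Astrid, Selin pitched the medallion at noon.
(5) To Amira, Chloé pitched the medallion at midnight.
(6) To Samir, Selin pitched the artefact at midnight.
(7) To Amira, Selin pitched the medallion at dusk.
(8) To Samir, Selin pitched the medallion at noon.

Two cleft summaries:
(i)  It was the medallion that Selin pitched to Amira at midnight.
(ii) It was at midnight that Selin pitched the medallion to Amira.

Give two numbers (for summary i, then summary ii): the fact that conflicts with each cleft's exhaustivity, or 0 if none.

0, 7

Summary (i) focuses "the medallion" (the thing); background agent = Selin, recipient = Amira, setting = at midnight. No fact matches that background with a different thing, so 0.
Summary (ii) focuses "at midnight" (the setting); background agent = Selin, thing = the medallion, recipient = Amira. Fact (7) matches that background with setting = at dusk — refutes (ii).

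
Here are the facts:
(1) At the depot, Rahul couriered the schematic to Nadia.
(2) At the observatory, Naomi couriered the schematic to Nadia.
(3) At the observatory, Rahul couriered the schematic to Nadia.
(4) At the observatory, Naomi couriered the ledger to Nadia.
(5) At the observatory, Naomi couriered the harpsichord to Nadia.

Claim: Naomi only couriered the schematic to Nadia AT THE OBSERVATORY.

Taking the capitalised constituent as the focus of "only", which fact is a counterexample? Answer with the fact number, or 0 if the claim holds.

The capitals mark "at the observatory" as focus. So "only" rules out other settings, with the rest (agent = Naomi, thing = the schematic, recipient = Nadia) as background.
Every other fact changes something in the background, not just the setting. Nothing refutes the claim.

0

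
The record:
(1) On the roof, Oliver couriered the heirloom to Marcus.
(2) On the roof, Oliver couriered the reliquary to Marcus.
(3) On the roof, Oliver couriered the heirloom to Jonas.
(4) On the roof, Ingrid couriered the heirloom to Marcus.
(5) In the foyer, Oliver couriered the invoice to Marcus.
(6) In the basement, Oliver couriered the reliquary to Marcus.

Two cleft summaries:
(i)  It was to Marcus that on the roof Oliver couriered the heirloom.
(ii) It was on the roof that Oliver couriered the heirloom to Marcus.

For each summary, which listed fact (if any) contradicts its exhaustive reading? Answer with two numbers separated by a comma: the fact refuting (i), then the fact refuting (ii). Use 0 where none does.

(i): focus "Marcus". Looking for agent = Oliver, thing = the heirloom, setting = on the roof with some other recipient — fact (3) has Jonas there. Refuted.
(ii): focus "on the roof". No fact shares agent = Oliver, thing = the heirloom, recipient = Marcus with a different setting. 0.

3, 0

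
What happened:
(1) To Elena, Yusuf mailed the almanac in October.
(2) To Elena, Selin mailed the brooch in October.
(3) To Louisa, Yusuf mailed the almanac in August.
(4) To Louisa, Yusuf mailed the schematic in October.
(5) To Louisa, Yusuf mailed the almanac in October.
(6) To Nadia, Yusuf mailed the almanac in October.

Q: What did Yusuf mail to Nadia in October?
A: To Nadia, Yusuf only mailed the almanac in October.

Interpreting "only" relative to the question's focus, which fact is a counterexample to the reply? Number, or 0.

Answering "What did ...?" puts focus on the thing — here, "the almanac".
So "only" ranges over things; the rest (Yusuf as agent and Nadia as recipient and in October as setting) is presupposed.
No fact keeps Yusuf as agent and Nadia as recipient and in October as setting while changing the thing; every other fact differs on something backgrounded. The reply stands.
(Fact (1) would refute a reading with focus on the recipient — but that is not what the question asks.)

0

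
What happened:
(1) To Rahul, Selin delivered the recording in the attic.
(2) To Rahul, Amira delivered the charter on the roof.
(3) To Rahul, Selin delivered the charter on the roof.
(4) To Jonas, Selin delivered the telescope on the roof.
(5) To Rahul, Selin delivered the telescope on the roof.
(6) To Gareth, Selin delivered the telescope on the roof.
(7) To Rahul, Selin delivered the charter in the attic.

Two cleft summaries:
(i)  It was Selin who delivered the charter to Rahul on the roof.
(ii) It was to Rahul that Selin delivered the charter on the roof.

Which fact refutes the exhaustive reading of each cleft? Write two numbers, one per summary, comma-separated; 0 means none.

Summary (i) focuses "Selin" (the agent); background thing = the charter, recipient = Rahul, setting = on the roof. Fact (2) matches that background with agent = Amira — refutes (i).
Summary (ii) focuses "Rahul" (the recipient); background agent = Selin, thing = the charter, setting = on the roof. No fact matches that background with a different recipient, so 0.

2, 0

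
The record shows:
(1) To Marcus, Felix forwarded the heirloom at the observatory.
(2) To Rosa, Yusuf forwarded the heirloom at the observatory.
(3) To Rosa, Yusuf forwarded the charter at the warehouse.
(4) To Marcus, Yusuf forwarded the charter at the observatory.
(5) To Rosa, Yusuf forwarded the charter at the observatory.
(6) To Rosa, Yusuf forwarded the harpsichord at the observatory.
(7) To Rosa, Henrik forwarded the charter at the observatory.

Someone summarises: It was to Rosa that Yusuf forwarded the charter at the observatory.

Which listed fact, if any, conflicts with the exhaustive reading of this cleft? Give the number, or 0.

Focus of the cleft: "Rosa" (the recipient). Presupposed background: Yusuf as agent and the charter as thing and at the observatory as setting.
Exhaustivity: Rosa is the only recipient satisfying that background.
But fact (4) also has Yusuf as agent and the charter as thing and at the observatory as setting, with recipient = Marcus — so the exhaustive reading fails.

4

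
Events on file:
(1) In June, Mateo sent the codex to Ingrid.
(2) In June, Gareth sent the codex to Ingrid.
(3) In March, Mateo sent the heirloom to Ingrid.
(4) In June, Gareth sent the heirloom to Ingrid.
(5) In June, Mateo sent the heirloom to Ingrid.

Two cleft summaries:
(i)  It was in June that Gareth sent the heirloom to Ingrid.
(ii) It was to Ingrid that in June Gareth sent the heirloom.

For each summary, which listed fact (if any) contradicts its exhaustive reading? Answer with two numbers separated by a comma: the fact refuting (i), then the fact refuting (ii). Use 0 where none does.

(i): focus "in June". No fact shares agent = Gareth, thing = the heirloom, recipient = Ingrid with a different setting. 0.
(ii): focus "Ingrid". No fact shares agent = Gareth, thing = the heirloom, setting = in June with a different recipient. 0.

0, 0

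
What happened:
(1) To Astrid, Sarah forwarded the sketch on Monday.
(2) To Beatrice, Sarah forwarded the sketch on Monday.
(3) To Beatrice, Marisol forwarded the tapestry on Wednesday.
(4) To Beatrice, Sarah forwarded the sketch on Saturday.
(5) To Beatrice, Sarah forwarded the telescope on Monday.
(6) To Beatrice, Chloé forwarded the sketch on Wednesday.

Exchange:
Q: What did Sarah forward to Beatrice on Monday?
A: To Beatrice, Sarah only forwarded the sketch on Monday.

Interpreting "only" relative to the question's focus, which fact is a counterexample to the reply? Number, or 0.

5

Answering "What did ...?" puts focus on the thing — here, "the sketch".
"Only" then excludes alternative things while the background — agent = Sarah, recipient = Beatrice, setting = on Monday — is held fixed.
Fact (5) shares the background with a different thing (the telescope) — counterexample.
(Fact (1) would refute a reading with focus on the recipient — but that is not what the question asks.)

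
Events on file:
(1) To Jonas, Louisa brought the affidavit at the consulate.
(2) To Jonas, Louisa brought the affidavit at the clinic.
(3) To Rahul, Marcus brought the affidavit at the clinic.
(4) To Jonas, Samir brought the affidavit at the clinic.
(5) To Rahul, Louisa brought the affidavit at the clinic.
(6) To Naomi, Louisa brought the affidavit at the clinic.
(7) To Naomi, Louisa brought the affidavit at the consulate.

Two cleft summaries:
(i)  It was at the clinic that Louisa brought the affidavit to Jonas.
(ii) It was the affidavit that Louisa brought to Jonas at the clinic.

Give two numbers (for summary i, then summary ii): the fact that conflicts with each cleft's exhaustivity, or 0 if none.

Summary (i) focuses "at the clinic" (the setting); background agent = Louisa, thing = the affidavit, recipient = Jonas. Fact (1) matches that background with setting = at the consulate — refutes (i).
Summary (ii) focuses "the affidavit" (the thing); background agent = Louisa, recipient = Jonas, setting = at the clinic. No fact matches that background with a different thing, so 0.

1, 0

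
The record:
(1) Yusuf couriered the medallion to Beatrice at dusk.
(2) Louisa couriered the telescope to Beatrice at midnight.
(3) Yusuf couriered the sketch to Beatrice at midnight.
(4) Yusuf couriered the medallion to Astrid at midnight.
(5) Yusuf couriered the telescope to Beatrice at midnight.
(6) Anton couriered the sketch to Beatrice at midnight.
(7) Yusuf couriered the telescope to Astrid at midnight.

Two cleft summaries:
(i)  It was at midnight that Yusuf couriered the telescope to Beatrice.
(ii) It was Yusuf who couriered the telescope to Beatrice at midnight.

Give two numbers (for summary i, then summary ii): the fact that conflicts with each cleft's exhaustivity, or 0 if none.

0, 2

Summary (i) focuses "at midnight" (the setting); background Yusuf as agent and the telescope as thing and Beatrice as recipient. No fact matches that background with a different setting, so 0.
Summary (ii) focuses "Yusuf" (the agent); background the telescope as thing and Beatrice as recipient and at midnight as setting. Fact (2) matches that background with agent = Louisa — refutes (ii).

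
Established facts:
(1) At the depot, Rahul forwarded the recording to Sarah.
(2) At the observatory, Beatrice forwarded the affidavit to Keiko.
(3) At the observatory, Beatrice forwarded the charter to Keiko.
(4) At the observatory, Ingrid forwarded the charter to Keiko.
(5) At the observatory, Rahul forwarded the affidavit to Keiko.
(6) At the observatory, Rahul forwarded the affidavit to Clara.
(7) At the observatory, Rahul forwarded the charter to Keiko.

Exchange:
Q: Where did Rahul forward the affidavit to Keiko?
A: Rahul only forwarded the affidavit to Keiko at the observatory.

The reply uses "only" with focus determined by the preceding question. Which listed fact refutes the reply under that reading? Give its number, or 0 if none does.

The question "Where did ...?" targets the setting, so in the reply the focus falls on "at the observatory".
So "only" ranges over settings; the rest (Rahul as agent and the affidavit as thing and Keiko as recipient) is presupposed.
No listed fact shares that background with another setting. Nothing contradicts the reply.
(Fact (6) would refute a reading with focus on the recipient — but that is not what the question asks.)

0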